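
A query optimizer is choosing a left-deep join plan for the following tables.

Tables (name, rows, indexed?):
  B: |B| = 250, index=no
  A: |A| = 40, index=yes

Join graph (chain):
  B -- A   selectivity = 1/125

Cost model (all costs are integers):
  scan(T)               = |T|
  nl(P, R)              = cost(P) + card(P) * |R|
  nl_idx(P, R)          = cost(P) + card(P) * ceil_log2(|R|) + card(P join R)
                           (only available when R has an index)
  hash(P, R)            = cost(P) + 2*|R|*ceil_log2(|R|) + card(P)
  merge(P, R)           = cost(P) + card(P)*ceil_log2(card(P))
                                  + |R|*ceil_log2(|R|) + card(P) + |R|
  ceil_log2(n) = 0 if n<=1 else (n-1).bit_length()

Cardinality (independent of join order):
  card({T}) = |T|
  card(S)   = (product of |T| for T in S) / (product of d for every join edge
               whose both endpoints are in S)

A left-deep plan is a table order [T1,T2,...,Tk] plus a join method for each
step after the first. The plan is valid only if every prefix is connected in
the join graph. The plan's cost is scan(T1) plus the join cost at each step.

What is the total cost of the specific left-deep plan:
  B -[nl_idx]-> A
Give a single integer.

step 1: scan B: cost=250, card=250
step 2: join A via nl_idx
    card(P join A) = 250*40/(125) = 80
    cost = 250 + 250*6 + 80 = 1830

1830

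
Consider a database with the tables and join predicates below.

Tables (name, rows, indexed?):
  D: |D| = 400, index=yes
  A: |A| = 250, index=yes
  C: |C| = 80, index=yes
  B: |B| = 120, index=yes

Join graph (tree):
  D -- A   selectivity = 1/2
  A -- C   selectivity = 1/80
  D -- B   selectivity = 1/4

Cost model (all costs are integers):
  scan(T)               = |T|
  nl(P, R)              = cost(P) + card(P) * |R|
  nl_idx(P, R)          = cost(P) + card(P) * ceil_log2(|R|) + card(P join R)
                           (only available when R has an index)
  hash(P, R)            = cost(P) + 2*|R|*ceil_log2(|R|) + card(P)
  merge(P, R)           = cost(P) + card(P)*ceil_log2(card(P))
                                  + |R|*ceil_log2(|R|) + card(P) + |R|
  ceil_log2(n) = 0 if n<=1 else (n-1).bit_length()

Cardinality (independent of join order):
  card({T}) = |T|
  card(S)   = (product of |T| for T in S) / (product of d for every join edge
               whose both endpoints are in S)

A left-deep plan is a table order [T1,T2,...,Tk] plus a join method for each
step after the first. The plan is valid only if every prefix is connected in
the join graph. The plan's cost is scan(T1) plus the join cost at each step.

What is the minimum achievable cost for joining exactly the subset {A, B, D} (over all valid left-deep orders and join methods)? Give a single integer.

Selinger DP over subsets of {A,B,D}:
  {D}: scan cost=400, card=400
  {A}: scan cost=250, card=250
  {B}: scan cost=120, card=120
  {AD}: card=50000; try (A,hash)→4800, (D,merge)→6500, (A,merge)→6650, (D,hash)→7700, (D,nl_idx)→52500, (A,nl_idx)→53600 …(+2); best=4800 via (A,hash)
  {BD}: card=12000; try (B,hash)→2480, (D,merge)→5080, (B,merge)→5360, (D,hash)→7440, (D,nl_idx)→13200, (B,nl_idx)→15200 …(+2); best=2480 via (B,hash)
  {ABD}: card=1500000; try (A,hash)→18480, (B,hash)→56480, (A,merge)→184730, (B,merge)→855760, (A,nl_idx)→1598480, (B,nl_idx)→1854800 …(+2); best=18480 via (A,hash)

18480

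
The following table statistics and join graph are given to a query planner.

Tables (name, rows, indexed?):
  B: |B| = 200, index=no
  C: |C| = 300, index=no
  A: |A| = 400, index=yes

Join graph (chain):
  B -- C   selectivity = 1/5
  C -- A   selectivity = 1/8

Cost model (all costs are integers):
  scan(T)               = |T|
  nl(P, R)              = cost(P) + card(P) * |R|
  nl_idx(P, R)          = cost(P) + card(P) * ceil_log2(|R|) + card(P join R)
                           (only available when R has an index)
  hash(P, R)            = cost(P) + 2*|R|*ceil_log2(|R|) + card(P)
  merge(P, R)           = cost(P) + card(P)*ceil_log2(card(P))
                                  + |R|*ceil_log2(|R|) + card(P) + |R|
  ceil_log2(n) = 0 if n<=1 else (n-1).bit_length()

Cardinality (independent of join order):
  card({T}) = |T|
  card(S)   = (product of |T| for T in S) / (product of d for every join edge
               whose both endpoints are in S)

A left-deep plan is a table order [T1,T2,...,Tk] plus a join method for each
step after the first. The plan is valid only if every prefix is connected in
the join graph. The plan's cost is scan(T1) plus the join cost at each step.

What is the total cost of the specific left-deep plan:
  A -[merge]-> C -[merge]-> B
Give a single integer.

234200

step 1: scan A: cost=400, card=400
step 2: join C via merge
    card(P join C) = 400*300/(8) = 15000
    cost = 400 + 400*9 + 300*9 + 400 + 300 = 7400
step 3: join B via merge
    card(P join B) = 15000*200/(5) = 600000
    cost = 7400 + 15000*14 + 200*8 + 15000 + 200 = 234200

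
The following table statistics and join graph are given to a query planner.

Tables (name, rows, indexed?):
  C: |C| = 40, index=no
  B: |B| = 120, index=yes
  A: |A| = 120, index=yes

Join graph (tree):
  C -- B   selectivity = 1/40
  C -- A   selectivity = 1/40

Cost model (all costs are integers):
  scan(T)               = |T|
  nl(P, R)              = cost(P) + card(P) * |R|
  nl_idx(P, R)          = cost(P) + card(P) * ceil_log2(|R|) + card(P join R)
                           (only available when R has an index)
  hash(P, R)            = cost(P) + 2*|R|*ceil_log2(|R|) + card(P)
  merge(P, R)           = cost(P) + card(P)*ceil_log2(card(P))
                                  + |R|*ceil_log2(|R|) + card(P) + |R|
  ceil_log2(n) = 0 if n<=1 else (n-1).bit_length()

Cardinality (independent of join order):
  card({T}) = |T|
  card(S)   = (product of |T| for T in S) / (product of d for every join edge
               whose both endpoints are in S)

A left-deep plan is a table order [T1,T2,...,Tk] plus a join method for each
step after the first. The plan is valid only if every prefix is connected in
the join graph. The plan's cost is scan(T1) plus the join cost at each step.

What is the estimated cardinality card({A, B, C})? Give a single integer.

360

Tables in S: A(120), B(120), C(40)
Edges inside S: C-B(d=40), C-A(d=40)
numerator = 120 * 120 * 40 = 576000
denominator = 40 * 40 = 1600
card(S) = 576000 / 1600 = 360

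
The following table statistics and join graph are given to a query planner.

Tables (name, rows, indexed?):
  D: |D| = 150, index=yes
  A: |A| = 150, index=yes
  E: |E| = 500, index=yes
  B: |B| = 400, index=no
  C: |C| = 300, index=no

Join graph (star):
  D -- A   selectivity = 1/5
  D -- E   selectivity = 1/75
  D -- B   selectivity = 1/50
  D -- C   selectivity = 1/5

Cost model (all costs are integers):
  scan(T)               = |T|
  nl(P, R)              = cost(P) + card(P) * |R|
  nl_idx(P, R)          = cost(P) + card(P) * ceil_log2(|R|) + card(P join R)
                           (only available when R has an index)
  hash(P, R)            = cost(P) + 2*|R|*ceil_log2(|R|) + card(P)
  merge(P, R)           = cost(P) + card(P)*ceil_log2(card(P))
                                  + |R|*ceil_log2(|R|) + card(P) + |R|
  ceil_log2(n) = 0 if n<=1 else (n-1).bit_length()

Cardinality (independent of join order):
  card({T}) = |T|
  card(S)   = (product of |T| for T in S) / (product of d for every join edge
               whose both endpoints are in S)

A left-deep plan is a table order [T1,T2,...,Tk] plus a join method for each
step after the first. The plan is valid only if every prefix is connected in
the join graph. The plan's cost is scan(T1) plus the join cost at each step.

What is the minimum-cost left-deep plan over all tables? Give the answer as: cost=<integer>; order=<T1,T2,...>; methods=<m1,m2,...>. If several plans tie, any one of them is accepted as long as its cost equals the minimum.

cost=266500; order=D,E,B,A,C; methods=nl_idx,hash,hash,hash

Selinger DP (subsets sized 1..n):
  {D}: scan cost=150, card=150
  {A}: scan cost=150, card=150
  {E}: scan cost=500, card=500
  {B}: scan cost=400, card=400
  {C}: scan cost=300, card=300
  {AD}: card=4500; try (D,hash)→2700, (A,hash)→2700, (D,merge)→2850, (A,merge)→2850, (D,nl_idx)→5850, (A,nl_idx)→5850 …(+2); best=2700 via (D,hash)
  {DE}: card=1000; try (E,nl_idx)→2500, (D,hash)→3400, (D,nl_idx)→5500, (E,merge)→6500, (D,merge)→6850, (E,hash)→9300 …(+2); best=2500 via (E,nl_idx)
  {BD}: card=1200; try (D,hash)→3200, (D,nl_idx)→4800, (B,merge)→5500, (D,merge)→5750, (B,hash)→7500, (B,nl)→60150 …(+1); best=3200 via (D,hash)
  {CD}: card=9000; try (D,hash)→3000, (C,merge)→4500, (D,merge)→4650, (C,hash)→5700, (D,nl_idx)→11700, (C,nl)→45150 …(+1); best=3000 via (D,hash)
  {ADE}: card=30000; try (A,hash)→5900, (A,merge)→14850, (E,hash)→16200, (A,nl_idx)→40500, (E,merge)→70700, (E,nl_idx)→73200 …(+2); best=5900 via (A,hash)
  {ABD}: card=36000; try (A,hash)→6800, (B,hash)→14400, (A,merge)→18950, (A,nl_idx)→48800, (B,merge)→69700, (A,nl)→183200 …(+1); best=6800 via (A,hash)
  {ACD}: card=270000; try (C,hash)→12600, (A,hash)→14400, (C,merge)→68700, (A,merge)→139350, (A,nl_idx)→345000, (C,nl)→1352700 …(+1); best=12600 via (C,hash)
  {BDE}: card=8000; try (B,hash)→10700, (E,hash)→13400, (B,merge)→17500, (E,nl_idx)→22000, (E,merge)→22600, (B,nl)→402500 …(+1); best=10700 via (B,hash)
  {CDE}: card=60000; try (C,hash)→8900, (C,merge)→16500, (E,hash)→21000, (E,merge)→143000, (E,nl_idx)→144000, (C,nl)→302500 …(+1); best=8900 via (C,hash)
  {BCD}: card=72000; try (C,hash)→9800, (B,hash)→19200, (C,merge)→20600, (B,merge)→142000, (C,nl)→363200, (B,nl)→3603000; best=9800 via (C,hash)
  {ABDE}: card=240000; try (A,hash)→21100, (B,hash)→43100, (E,hash)→51800, (A,merge)→124050, (A,nl_idx)→314700, (B,merge)→489900 …(+5); best=21100 via (A,hash)
  {ACDE}: card=1800000; try (C,hash)→41300, (A,hash)→71300, (E,hash)→291600, (C,merge)→488900, (A,merge)→1030250, (A,nl_idx)→2288900 …(+5); best=41300 via (C,hash)
  {ABCD}: card=2160000; try (C,hash)→48200, (A,hash)→84200, (B,hash)→289800, (C,merge)→621800, (A,merge)→1307150, (A,nl_idx)→2745800 …(+4); best=48200 via (C,hash)
  {BCDE}: card=480000; try (C,hash)→24100, (B,hash)→76100, (E,hash)→90800, (C,merge)→125700, (B,merge)→1032900, (E,nl_idx)→1137800 …(+4); best=24100 via (C,hash)
  {ABCDE}: card=14400000; try (C,hash)→266500, (A,hash)→506500, (B,hash)→1848500, (E,hash)→2217200, (C,merge)→4584100, (A,merge)→9625450 …(+8); best=266500 via (C,hash)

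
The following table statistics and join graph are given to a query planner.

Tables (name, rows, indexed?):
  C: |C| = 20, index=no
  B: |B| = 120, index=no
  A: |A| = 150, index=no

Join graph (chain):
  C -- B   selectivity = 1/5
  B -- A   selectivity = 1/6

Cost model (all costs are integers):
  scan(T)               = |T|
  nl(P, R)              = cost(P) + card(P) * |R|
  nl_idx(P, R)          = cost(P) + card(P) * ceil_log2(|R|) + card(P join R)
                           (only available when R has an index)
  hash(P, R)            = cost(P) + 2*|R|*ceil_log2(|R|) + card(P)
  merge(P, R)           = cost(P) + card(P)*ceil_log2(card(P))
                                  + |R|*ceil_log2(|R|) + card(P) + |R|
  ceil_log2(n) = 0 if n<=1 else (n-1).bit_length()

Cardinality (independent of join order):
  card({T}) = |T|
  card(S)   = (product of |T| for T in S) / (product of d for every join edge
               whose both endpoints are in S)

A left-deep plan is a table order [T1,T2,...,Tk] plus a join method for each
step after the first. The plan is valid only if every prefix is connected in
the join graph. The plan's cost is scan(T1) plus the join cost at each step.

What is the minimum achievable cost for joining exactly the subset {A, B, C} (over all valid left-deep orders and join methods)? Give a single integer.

3320

Selinger DP over subsets of {A,B,C}:
  {C}: scan cost=20, card=20
  {B}: scan cost=120, card=120
  {A}: scan cost=150, card=150
  {BC}: card=480; try (C,hash)→440, (B,merge)→1100, (C,merge)→1200, (B,hash)→1720, (B,nl)→2420, (C,nl)→2520; best=440 via (C,hash)
  {AB}: card=3000; try (B,hash)→1980, (A,merge)→2430, (B,merge)→2460, (A,hash)→2640, (A,nl)→18120, (B,nl)→18150; best=1980 via (B,hash)
  {ABC}: card=12000; try (A,hash)→3320, (C,hash)→5180, (A,merge)→6590, (C,merge)→41100, (C,nl)→61980, (A,nl)→72440; best=3320 via (A,hash)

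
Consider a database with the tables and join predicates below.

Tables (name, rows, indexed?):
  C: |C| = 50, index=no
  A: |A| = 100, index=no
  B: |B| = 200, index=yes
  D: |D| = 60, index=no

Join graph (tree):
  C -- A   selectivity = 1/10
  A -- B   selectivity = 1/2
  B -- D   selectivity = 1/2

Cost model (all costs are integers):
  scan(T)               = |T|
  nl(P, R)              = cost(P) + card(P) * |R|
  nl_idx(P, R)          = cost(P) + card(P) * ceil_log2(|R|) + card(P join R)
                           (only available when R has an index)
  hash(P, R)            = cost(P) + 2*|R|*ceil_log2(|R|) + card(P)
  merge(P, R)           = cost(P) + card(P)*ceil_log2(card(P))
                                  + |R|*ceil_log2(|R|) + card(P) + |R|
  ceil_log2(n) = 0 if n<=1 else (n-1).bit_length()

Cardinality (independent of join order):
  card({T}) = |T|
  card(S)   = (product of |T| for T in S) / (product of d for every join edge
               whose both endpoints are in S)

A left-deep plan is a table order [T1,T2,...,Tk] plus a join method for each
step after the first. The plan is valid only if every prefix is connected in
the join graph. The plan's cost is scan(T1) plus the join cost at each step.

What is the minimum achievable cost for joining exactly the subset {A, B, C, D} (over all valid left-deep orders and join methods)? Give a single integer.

Selinger DP over subsets of {A,B,C,D}:
  {C}: scan cost=50, card=50
  {A}: scan cost=100, card=100
  {B}: scan cost=200, card=200
  {D}: scan cost=60, card=60
  {AC}: card=500; try (C,hash)→800, (A,merge)→1200, (C,merge)→1250, (A,hash)→1500, (A,nl)→5050, (C,nl)→5100; best=800 via (C,hash)
  {AB}: card=10000; try (A,hash)→1800, (B,merge)→2700, (A,merge)→2800, (B,hash)→3400, (B,nl_idx)→10900, (B,nl)→20100 …(+1); best=1800 via (A,hash)
  {BD}: card=6000; try (D,hash)→1120, (B,merge)→2280, (D,merge)→2420, (B,hash)→3320, (B,nl_idx)→6540, (B,nl)→12060 …(+1); best=1120 via (D,hash)
  {ABC}: card=50000; try (B,hash)→4500, (B,merge)→7600, (C,hash)→12400, (B,nl_idx)→54800, (B,nl)→100800, (C,merge)→152150 …(+1); best=4500 via (B,hash)
  {ABD}: card=300000; try (A,hash)→8520, (D,hash)→12520, (A,merge)→85920, (D,merge)→152220, (A,nl)→601120, (D,nl)→601800; best=8520 via (A,hash)
  {ABCD}: card=1500000; try (D,hash)→55220, (C,hash)→309120, (D,merge)→854920, (D,nl)→3004500, (C,merge)→6008870, (C,nl)→15008520; best=55220 via (D,hash)

55220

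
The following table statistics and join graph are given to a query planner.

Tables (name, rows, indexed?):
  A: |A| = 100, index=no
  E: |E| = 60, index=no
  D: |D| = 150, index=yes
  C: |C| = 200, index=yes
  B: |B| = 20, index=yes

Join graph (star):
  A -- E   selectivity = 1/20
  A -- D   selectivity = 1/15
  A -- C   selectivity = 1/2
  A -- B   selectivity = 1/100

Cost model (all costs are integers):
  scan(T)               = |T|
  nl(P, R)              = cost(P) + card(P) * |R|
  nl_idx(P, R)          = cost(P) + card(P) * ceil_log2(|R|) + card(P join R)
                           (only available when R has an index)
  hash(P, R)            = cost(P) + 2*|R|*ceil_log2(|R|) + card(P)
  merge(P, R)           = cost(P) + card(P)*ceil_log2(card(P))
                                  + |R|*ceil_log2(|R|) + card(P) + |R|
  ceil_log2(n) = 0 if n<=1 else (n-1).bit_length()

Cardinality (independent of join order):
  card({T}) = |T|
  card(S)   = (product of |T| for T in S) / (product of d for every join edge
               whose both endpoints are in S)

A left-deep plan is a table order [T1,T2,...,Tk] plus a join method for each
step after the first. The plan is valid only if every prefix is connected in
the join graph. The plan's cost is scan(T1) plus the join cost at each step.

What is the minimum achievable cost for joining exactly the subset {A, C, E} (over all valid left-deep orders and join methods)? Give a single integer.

Selinger DP over subsets of {A,C,E}:
  {A}: scan cost=100, card=100
  {E}: scan cost=60, card=60
  {C}: scan cost=200, card=200
  {AE}: card=300; try (E,hash)→920, (A,merge)→1280, (E,merge)→1320, (A,hash)→1520, (A,nl)→6060, (E,nl)→6100; best=920 via (E,hash)
  {AC}: card=10000; try (A,hash)→1800, (C,merge)→2700, (A,merge)→2800, (C,hash)→3400, (C,nl_idx)→10900, (C,nl)→20100 …(+1); best=1800 via (A,hash)
  {ACE}: card=30000; try (C,hash)→4420, (C,merge)→5720, (E,hash)→12520, (C,nl_idx)→33320, (C,nl)→60920, (E,merge)→152220 …(+1); best=4420 via (C,hash)

4420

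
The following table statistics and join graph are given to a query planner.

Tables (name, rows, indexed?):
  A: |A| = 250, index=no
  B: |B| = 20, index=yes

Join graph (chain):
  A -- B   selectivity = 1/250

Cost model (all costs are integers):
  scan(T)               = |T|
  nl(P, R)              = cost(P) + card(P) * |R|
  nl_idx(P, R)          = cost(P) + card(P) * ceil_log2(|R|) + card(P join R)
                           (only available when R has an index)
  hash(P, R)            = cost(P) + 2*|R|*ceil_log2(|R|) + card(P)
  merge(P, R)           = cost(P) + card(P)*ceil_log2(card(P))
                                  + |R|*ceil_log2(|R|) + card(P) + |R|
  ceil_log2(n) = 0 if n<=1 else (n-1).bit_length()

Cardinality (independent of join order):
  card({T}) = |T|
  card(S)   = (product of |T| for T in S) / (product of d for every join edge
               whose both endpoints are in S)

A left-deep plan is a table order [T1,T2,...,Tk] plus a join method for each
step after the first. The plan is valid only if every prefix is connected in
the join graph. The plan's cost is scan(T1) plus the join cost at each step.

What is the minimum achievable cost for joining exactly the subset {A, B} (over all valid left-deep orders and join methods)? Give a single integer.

700

Selinger DP over subsets of {A,B}:
  {A}: scan cost=250, card=250
  {B}: scan cost=20, card=20
  {AB}: card=20; try (B,hash)→700, (B,nl_idx)→1520, (A,merge)→2390, (B,merge)→2620, (A,hash)→4040, (A,nl)→5020 …(+1); best=700 via (B,hash)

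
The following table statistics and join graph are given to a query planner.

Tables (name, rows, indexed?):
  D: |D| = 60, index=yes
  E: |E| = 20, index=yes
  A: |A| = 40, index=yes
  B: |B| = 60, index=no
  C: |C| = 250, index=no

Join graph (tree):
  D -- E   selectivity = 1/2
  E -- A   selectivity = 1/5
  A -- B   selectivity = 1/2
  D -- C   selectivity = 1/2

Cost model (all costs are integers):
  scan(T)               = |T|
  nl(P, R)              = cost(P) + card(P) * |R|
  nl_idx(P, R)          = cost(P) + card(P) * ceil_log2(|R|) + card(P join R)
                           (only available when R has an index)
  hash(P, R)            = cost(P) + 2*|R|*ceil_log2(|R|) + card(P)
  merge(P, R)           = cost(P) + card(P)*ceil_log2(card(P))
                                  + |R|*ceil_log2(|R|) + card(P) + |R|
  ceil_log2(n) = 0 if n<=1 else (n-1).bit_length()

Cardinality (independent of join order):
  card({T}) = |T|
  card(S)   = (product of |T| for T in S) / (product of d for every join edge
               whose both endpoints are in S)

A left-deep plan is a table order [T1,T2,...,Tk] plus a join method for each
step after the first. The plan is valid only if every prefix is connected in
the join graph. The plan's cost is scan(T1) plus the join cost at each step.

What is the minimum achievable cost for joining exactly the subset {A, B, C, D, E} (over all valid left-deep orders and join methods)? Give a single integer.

Selinger DP over subsets of {A,B,C,D,E}:
  {D}: scan cost=60, card=60
  {E}: scan cost=20, card=20
  {A}: scan cost=40, card=40
  {B}: scan cost=60, card=60
  {C}: scan cost=250, card=250
  {DE}: card=600; try (E,hash)→320, (D,merge)→560, (E,merge)→600, (D,nl_idx)→740, (D,hash)→760, (E,nl_idx)→960 …(+2); best=320 via (E,hash)
  {CD}: card=7500; try (D,hash)→1220, (C,merge)→2730, (D,merge)→2920, (C,hash)→4120, (D,nl_idx)→9250, (C,nl)→15060 …(+1); best=1220 via (D,hash)
  {AE}: card=160; try (E,hash)→280, (A,nl_idx)→300, (E,nl_idx)→400, (A,merge)→420, (E,merge)→440, (A,hash)→520 …(+2); best=280 via (E,hash)
  {AB}: card=1200; try (A,hash)→600, (B,merge)→740, (A,merge)→760, (B,hash)→800, (A,nl_idx)→1620, (B,nl)→2440 …(+1); best=600 via (A,hash)
  {ADE}: card=4800; try (D,hash)→1160, (A,hash)→1400, (D,merge)→2140, (D,nl_idx)→6040, (A,merge)→7200, (A,nl_idx)→8720 …(+2); best=1160 via (D,hash)
  {CDE}: card=75000; try (C,hash)→4920, (E,hash)→8920, (C,merge)→9170, (E,merge)→106340, (E,nl_idx)→113720, (C,nl)→150320 …(+1); best=4920 via (C,hash)
  {ABE}: card=4800; try (B,hash)→1160, (E,hash)→2000, (B,merge)→2140, (B,nl)→9880, (E,nl_idx)→11400, (E,merge)→15120 …(+1); best=1160 via (B,hash)
  {ABDE}: card=144000; try (D,hash)→6680, (B,hash)→6680, (D,merge)→68780, (B,merge)→68780, (D,nl_idx)→173960, (D,nl)→289160 …(+1); best=6680 via (D,hash)
  {ACDE}: card=600000; try (C,hash)→9960, (C,merge)→70610, (A,hash)→80400, (A,nl_idx)→1054920, (C,nl)→1201160, (A,merge)→1355200 …(+1); best=9960 via (C,hash)
  {ABCDE}: card=18000000; try (C,hash)→154680, (B,hash)→610680, (C,merge)→2744930, (B,merge)→12610380, (C,nl)→36006680, (B,nl)→36009960; best=154680 via (C,hash)

154680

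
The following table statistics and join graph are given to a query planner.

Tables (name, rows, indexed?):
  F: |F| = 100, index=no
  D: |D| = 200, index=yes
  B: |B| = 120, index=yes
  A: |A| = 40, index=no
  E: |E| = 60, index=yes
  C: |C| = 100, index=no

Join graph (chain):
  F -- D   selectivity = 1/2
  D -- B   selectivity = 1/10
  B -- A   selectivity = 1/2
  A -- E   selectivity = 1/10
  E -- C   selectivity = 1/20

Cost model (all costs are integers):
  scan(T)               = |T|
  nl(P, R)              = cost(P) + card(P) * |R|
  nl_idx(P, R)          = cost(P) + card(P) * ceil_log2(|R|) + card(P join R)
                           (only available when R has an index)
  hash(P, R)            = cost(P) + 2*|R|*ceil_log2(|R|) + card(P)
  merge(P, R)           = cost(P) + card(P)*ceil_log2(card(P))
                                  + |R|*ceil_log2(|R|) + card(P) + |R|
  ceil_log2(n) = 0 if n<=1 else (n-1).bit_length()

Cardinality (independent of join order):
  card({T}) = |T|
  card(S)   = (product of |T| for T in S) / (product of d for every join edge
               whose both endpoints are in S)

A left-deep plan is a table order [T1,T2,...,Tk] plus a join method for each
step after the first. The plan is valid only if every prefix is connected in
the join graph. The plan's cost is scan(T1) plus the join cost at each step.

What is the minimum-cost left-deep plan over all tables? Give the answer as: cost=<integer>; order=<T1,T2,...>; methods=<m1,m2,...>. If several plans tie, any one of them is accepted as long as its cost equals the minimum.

cost=1521180; order=C,E,A,B,D,F; methods=hash,hash,hash,hash,hash

Selinger DP (subsets sized 1..n):
  {F}: scan cost=100, card=100
  {D}: scan cost=200, card=200
  {B}: scan cost=120, card=120
  {A}: scan cost=40, card=40
  {E}: scan cost=60, card=60
  {C}: scan cost=100, card=100
  {DF}: card=10000; try (F,hash)→1800, (D,merge)→2700, (F,merge)→2800, (D,hash)→3400, (D,nl_idx)→10900, (D,nl)→20100 …(+1); best=1800 via (F,hash)
  {BD}: card=2400; try (B,hash)→2080, (D,merge)→2880, (B,merge)→2960, (D,hash)→3440, (D,nl_idx)→3480, (B,nl_idx)→4000 …(+2); best=2080 via (B,hash)
  {AB}: card=2400; try (A,hash)→720, (B,merge)→1280, (A,merge)→1360, (B,hash)→1760, (B,nl_idx)→2720, (B,nl)→4840 …(+1); best=720 via (A,hash)
  {AE}: card=240; try (E,nl_idx)→520, (A,hash)→600, (E,merge)→740, (A,merge)→760, (E,hash)→800, (E,nl)→2440 …(+1); best=520 via (E,nl_idx)
  {CE}: card=300; try (E,hash)→920, (E,nl_idx)→1000, (C,merge)→1280, (E,merge)→1320, (C,hash)→1520, (C,nl)→6060 …(+1); best=920 via (E,hash)
  {BDF}: card=120000; try (F,hash)→5880, (B,hash)→13480, (F,merge)→34080, (B,merge)→152760, (B,nl_idx)→191800, (F,nl)→242080 …(+1); best=5880 via (F,hash)
  {ABD}: card=48000; try (A,hash)→4960, (D,hash)→6320, (A,merge)→33560, (D,merge)→33720, (D,nl_idx)→67920, (A,nl)→98080 …(+1); best=4960 via (A,hash)
  {ABE}: card=14400; try (B,hash)→2440, (B,merge)→3640, (E,hash)→3840, (B,nl_idx)→16600, (B,nl)→29320, (E,nl_idx)→29520 …(+2); best=2440 via (B,hash)
  {ACE}: card=1200; try (A,hash)→1700, (C,hash)→2160, (C,merge)→3480, (A,merge)→4200, (A,nl)→12920, (C,nl)→24520; best=1700 via (A,hash)
  {ABDF}: card=2400000; try (F,hash)→54360, (A,hash)→126360, (F,merge)→821760, (A,merge)→2166160, (F,nl)→4804960, (A,nl)→4805880; best=54360 via (F,hash)
  {ABDE}: card=288000; try (D,hash)→20040, (E,hash)→53680, (D,merge)→220240, (D,nl_idx)→405640, (E,nl_idx)→580960, (E,merge)→821380 …(+2); best=20040 via (D,hash)
  {ABCE}: card=72000; try (B,hash)→4580, (B,merge)→17060, (C,hash)→18240, (B,nl_idx)→82100, (B,nl)→145700, (C,merge)→219240 …(+1); best=4580 via (B,hash)
  {ABDEF}: card=14400000; try (F,hash)→309440, (E,hash)→2455080, (F,merge)→5780840, (F,nl)→28820040, (E,nl_idx)→28854360, (E,merge)→55254780 …(+1); best=309440 via (F,hash)
  {ABCDE}: card=1440000; try (D,hash)→79780, (C,hash)→309440, (D,merge)→1302380, (D,nl_idx)→2020580, (C,merge)→5780840, (D,nl)→14404580 …(+1); best=79780 via (D,hash)
  {ABCDEF}: card=72000000; try (F,hash)→1521180, (C,hash)→14710840, (F,merge)→31760580, (F,nl)→144079780, (C,merge)→360310240, (C,nl)→1440309440; best=1521180 via (F,hash)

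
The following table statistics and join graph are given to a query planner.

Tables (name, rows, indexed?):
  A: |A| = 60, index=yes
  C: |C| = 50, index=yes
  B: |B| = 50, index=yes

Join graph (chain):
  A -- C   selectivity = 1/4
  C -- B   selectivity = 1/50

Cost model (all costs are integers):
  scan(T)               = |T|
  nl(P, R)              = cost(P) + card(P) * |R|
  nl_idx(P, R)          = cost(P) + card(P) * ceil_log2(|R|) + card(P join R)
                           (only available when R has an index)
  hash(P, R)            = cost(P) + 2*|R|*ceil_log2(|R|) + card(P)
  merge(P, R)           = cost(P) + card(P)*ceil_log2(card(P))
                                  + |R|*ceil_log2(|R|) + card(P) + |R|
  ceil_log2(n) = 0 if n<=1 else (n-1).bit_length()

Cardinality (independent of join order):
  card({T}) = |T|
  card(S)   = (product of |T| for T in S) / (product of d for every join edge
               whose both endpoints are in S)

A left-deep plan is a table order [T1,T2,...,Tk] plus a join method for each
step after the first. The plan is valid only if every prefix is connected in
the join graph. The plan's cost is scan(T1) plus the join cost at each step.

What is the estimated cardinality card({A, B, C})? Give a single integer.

Tables in S: A(60), B(50), C(50)
Edges inside S: A-C(d=4), C-B(d=50)
numerator = 60 * 50 * 50 = 150000
denominator = 4 * 50 = 200
card(S) = 150000 / 200 = 750

750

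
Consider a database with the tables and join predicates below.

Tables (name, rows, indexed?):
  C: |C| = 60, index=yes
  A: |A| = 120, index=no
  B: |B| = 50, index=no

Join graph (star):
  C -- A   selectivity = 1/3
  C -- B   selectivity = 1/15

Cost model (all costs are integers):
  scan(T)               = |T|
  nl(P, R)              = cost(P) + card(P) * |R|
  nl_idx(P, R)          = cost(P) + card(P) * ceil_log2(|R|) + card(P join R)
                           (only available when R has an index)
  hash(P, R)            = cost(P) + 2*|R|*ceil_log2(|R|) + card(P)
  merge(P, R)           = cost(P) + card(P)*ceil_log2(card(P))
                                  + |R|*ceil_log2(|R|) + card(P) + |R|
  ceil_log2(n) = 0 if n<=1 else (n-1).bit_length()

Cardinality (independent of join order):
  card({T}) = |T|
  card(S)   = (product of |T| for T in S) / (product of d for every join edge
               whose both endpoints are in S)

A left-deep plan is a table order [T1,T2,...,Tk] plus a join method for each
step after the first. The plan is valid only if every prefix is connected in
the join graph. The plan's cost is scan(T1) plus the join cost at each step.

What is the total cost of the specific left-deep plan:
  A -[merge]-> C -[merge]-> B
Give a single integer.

step 1: scan A: cost=120, card=120
step 2: join C via merge
    card(P join C) = 120*60/(3) = 2400
    cost = 120 + 120*7 + 60*6 + 120 + 60 = 1500
step 3: join B via merge
    card(P join B) = 2400*50/(15) = 8000
    cost = 1500 + 2400*12 + 50*6 + 2400 + 50 = 33050

33050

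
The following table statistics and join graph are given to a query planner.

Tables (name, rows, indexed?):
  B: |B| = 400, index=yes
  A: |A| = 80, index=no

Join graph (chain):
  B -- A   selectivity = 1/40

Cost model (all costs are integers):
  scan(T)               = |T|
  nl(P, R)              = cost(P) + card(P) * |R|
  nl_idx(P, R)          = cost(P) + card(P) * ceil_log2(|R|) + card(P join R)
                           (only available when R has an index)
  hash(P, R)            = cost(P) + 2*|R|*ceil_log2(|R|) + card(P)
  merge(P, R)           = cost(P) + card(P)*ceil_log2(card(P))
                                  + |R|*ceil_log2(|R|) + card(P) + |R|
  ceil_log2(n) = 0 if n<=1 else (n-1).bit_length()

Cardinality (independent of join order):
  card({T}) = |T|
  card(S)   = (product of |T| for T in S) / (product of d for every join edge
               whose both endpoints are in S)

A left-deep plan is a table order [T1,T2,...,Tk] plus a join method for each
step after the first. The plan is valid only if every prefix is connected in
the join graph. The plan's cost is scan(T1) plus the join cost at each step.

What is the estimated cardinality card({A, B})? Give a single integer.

Tables in S: A(80), B(400)
Edges inside S: B-A(d=40)
numerator = 80 * 400 = 32000
denominator = 40 = 40
card(S) = 32000 / 40 = 800

800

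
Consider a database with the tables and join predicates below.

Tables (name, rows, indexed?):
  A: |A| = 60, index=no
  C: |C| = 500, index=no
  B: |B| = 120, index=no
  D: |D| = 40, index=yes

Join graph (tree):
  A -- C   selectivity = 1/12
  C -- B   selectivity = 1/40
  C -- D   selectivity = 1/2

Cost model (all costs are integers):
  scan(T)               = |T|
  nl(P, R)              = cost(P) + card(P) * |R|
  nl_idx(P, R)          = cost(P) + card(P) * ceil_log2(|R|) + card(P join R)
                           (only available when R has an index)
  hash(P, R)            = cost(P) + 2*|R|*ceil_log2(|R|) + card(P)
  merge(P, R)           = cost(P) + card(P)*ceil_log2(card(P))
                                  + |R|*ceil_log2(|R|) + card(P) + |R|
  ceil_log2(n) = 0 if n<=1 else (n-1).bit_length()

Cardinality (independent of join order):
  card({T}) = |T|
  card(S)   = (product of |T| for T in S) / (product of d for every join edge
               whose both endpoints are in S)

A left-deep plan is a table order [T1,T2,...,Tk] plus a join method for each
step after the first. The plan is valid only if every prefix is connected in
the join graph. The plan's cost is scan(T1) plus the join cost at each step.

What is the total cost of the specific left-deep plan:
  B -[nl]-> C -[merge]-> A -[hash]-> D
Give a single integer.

86520

step 1: scan B: cost=120, card=120
step 2: join C via nl
    card(P join C) = 120*500/(40) = 1500
    cost = 120 + 120*500 = 60120
step 3: join A via merge
    card(P join A) = 1500*60/(12) = 7500
    cost = 60120 + 1500*11 + 60*6 + 1500 + 60 = 78540
step 4: join D via hash
    card(P join D) = 7500*40/(2) = 150000
    cost = 78540 + 2*40*6 + 7500 = 86520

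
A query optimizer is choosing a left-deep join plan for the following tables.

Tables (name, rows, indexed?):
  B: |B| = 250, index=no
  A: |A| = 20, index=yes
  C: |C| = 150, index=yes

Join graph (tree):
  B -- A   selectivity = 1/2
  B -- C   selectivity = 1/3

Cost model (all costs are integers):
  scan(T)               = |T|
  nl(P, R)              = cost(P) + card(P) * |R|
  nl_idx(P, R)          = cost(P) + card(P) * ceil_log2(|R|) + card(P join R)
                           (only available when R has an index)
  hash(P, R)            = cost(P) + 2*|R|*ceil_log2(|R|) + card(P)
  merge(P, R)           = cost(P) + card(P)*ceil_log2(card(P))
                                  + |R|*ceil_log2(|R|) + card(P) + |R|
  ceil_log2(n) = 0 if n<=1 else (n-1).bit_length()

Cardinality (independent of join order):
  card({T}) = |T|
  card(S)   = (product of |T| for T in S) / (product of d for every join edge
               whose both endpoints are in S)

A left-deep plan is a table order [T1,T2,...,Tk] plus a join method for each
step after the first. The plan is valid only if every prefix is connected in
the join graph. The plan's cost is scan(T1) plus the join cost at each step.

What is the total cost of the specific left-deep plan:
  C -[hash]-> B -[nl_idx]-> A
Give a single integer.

step 1: scan C: cost=150, card=150
step 2: join B via hash
    card(P join B) = 150*250/(3) = 12500
    cost = 150 + 2*250*8 + 150 = 4300
step 3: join A via nl_idx
    card(P join A) = 12500*20/(2) = 125000
    cost = 4300 + 12500*5 + 125000 = 191800

191800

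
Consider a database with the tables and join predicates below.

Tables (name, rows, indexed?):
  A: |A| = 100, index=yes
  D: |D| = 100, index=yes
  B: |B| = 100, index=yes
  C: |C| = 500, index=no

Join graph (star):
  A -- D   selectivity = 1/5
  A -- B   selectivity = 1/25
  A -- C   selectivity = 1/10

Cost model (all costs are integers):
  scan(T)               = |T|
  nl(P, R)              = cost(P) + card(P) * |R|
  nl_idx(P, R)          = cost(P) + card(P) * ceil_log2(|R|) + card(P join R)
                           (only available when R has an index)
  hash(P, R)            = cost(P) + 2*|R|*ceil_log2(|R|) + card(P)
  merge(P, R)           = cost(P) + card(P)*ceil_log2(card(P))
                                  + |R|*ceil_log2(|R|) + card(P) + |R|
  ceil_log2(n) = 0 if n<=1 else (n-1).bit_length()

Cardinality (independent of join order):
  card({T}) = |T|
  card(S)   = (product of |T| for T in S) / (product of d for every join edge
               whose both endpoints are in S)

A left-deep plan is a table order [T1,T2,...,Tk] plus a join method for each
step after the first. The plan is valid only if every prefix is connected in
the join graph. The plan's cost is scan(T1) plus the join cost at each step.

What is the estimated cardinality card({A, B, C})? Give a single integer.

Tables in S: A(100), B(100), C(500)
Edges inside S: A-B(d=25), A-C(d=10)
numerator = 100 * 100 * 500 = 5000000
denominator = 25 * 10 = 250
card(S) = 5000000 / 250 = 20000

20000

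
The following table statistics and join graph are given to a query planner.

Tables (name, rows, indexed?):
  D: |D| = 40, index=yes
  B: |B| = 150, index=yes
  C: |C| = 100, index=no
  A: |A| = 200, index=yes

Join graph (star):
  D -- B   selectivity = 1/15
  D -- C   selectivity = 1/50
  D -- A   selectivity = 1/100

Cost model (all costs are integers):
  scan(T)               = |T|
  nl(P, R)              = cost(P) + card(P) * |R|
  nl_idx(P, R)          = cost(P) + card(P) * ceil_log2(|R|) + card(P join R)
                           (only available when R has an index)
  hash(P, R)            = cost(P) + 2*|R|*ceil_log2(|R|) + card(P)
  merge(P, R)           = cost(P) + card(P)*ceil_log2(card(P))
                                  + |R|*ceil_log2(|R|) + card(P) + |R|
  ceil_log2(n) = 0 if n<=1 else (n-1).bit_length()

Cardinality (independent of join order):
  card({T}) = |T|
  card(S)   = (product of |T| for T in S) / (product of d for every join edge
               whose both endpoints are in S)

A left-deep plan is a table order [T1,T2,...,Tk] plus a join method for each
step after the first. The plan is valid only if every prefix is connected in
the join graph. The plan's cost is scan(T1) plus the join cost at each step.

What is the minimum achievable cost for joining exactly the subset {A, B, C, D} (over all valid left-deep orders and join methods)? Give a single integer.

4040

Selinger DP over subsets of {A,B,C,D}:
  {D}: scan cost=40, card=40
  {B}: scan cost=150, card=150
  {C}: scan cost=100, card=100
  {A}: scan cost=200, card=200
  {BD}: card=400; try (B,nl_idx)→760, (D,hash)→780, (D,nl_idx)→1450, (B,merge)→1670, (D,merge)→1780, (B,hash)→2480 …(+2); best=760 via (B,nl_idx)
  {CD}: card=80; try (D,hash)→680, (D,nl_idx)→780, (C,merge)→1120, (D,merge)→1180, (C,hash)→1480, (C,nl)→4040 …(+1); best=680 via (D,hash)
  {AD}: card=80; try (A,nl_idx)→440, (D,hash)→880, (D,nl_idx)→1480, (A,merge)→2120, (D,merge)→2280, (A,hash)→3280 …(+2); best=440 via (A,nl_idx)
  {BCD}: card=800; try (B,nl_idx)→2120, (C,hash)→2560, (B,merge)→2670, (B,hash)→3160, (C,merge)→5560, (B,nl)→12680 …(+1); best=2120 via (B,nl_idx)
  {ABD}: card=800; try (B,nl_idx)→1880, (B,merge)→2430, (B,hash)→2920, (A,hash)→4360, (A,nl_idx)→4760, (A,merge)→6560 …(+2); best=1880 via (B,nl_idx)
  {ACD}: card=160; try (A,nl_idx)→1480, (C,merge)→1880, (C,hash)→1920, (A,merge)→3120, (A,hash)→3960, (C,nl)→8440 …(+1); best=1480 via (A,nl_idx)
  {ABCD}: card=1600; try (B,hash)→4040, (C,hash)→4080, (B,merge)→4270, (B,nl_idx)→4360, (A,hash)→6120, (A,nl_idx)→10120 …(+5); best=4040 via (B,hash)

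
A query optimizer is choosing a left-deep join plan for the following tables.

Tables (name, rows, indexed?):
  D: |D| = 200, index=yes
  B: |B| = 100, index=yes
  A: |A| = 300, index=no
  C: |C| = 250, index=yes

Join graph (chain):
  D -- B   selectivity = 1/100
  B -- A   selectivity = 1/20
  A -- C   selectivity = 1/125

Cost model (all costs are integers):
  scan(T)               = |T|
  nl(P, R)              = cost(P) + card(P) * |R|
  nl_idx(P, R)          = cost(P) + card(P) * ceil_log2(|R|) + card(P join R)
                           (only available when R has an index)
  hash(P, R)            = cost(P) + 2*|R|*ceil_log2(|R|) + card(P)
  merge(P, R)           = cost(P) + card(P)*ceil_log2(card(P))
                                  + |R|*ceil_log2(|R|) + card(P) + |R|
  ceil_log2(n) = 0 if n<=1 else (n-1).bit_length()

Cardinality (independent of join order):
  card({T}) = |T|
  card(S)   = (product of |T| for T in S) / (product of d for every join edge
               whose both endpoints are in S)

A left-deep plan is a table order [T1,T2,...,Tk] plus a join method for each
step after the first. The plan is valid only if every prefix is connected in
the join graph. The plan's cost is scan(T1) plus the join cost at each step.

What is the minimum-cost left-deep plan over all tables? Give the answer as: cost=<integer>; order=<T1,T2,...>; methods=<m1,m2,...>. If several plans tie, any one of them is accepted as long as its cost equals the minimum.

Selinger DP (subsets sized 1..n):
  {D}: scan cost=200, card=200
  {B}: scan cost=100, card=100
  {A}: scan cost=300, card=300
  {C}: scan cost=250, card=250
  {BD}: card=200; try (D,nl_idx)→1100, (B,hash)→1800, (B,nl_idx)→1800, (D,merge)→2700, (B,merge)→2800, (D,hash)→3400 …(+2); best=1100 via (D,nl_idx)
  {AB}: card=1500; try (B,hash)→2000, (B,nl_idx)→3900, (A,merge)→3900, (B,merge)→4100, (A,hash)→5600, (A,nl)→30100 …(+1); best=2000 via (B,hash)
  {AC}: card=600; try (C,nl_idx)→3300, (C,hash)→4600, (A,merge)→5500, (C,merge)→5550, (A,hash)→5900, (A,nl)→75250 …(+1); best=3300 via (C,nl_idx)
  {ABD}: card=3000; try (A,merge)→5900, (D,hash)→6700, (A,hash)→6700, (D,nl_idx)→17000, (D,merge)→21800, (A,nl)→61100 …(+1); best=5900 via (A,merge)
  {ABC}: card=3000; try (B,hash)→5300, (C,hash)→7500, (B,nl_idx)→10500, (B,merge)→10700, (C,nl_idx)→17000, (C,merge)→22250 …(+2); best=5300 via (B,hash)
  {ABCD}: card=6000; try (D,hash)→11500, (C,hash)→12900, (D,nl_idx)→35300, (C,nl_idx)→35900, (D,merge)→46100, (C,merge)→47150 …(+2); best=11500 via (D,hash)

cost=11500; order=A,C,B,D; methods=nl_idx,hash,hash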